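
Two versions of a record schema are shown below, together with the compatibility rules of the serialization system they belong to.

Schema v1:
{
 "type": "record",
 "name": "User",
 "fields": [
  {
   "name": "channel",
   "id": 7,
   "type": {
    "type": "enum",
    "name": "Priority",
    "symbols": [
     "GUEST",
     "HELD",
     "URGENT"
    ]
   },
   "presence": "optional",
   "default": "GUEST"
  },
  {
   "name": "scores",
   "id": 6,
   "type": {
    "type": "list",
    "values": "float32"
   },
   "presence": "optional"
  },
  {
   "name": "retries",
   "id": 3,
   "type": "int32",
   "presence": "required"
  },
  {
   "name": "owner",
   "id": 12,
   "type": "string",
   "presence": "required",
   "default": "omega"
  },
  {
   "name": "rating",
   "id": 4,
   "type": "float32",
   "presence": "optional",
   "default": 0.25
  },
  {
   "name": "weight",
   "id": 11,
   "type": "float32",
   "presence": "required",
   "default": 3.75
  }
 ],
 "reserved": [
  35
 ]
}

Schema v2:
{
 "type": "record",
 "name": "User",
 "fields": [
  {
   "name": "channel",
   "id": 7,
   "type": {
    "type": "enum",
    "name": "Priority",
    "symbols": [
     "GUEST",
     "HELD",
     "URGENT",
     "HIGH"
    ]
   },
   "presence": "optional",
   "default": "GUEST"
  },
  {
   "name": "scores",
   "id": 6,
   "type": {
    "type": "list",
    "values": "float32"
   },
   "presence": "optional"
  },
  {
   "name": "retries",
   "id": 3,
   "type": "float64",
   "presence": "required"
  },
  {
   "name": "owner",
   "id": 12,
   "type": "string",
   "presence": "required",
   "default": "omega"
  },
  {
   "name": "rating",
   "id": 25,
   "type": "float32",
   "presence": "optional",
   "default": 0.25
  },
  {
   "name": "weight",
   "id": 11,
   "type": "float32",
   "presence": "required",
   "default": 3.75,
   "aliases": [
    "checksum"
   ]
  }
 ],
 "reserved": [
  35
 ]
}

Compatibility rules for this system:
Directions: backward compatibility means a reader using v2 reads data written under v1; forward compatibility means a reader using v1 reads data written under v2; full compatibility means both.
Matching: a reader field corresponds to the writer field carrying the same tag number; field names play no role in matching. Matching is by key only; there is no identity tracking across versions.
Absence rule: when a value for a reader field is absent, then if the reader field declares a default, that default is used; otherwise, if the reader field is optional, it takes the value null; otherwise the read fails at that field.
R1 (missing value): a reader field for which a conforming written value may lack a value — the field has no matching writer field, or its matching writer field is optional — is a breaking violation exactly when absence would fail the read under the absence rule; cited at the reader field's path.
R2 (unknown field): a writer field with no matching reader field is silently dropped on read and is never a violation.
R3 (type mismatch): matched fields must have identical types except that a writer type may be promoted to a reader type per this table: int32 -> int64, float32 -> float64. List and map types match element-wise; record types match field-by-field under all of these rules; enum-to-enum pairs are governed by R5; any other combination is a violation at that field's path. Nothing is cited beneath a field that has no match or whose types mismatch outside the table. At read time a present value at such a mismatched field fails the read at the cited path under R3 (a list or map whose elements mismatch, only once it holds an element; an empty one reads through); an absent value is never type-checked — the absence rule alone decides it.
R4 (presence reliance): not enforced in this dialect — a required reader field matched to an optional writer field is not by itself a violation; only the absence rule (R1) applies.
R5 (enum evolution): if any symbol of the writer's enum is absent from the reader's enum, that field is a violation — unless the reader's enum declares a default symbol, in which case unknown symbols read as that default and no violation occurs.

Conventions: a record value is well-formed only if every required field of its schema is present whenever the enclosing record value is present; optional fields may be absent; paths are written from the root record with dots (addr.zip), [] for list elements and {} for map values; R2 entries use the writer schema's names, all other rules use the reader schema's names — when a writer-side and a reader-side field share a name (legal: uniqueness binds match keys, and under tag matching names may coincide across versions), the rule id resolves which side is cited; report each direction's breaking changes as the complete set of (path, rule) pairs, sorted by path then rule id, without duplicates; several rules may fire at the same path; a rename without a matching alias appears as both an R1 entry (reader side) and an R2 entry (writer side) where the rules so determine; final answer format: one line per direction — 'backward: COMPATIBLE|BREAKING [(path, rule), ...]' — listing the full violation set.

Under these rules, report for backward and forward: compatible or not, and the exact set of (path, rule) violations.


arrows below run writer -> reader for User
backward on User — v2 reading data written by v1:
  channel: paired with writer channel (Priority -> Priority; writer optional)
  scores: paired with writer scores (list<float32> -> list<float32>; writer optional)
  retries: paired with writer retries (int32 -> float64; writer required)
  owner: paired with writer owner (string -> string; writer required)
  rating has no writer counterpart
  weight: paired with writer weight (float32 -> float32; writer required)
  writer field rating has no reader counterpart
  R3 fires at retries
  => backward verdict for User: BREAKING, 1 violation(s)
forward on User — v1 reading data written by v2:
  channel: paired with writer channel (Priority -> Priority; writer optional)
  scores: paired with writer scores (list<float32> -> list<float32>; writer optional)
  retries: paired with writer retries (float64 -> int32; writer required)
  owner: paired with writer owner (string -> string; writer required)
  rating has no writer counterpart
  weight: paired with writer weight (float32 -> float32; writer required)
  writer field rating has no reader counterpart
  R5 fires at channel
  R3 fires at retries
  => forward verdict for User: BREAKING, 2 violation(s)

backward: BREAKING [(retries, R3)]; forward: BREAKING [(channel, R5), (retries, R3)]


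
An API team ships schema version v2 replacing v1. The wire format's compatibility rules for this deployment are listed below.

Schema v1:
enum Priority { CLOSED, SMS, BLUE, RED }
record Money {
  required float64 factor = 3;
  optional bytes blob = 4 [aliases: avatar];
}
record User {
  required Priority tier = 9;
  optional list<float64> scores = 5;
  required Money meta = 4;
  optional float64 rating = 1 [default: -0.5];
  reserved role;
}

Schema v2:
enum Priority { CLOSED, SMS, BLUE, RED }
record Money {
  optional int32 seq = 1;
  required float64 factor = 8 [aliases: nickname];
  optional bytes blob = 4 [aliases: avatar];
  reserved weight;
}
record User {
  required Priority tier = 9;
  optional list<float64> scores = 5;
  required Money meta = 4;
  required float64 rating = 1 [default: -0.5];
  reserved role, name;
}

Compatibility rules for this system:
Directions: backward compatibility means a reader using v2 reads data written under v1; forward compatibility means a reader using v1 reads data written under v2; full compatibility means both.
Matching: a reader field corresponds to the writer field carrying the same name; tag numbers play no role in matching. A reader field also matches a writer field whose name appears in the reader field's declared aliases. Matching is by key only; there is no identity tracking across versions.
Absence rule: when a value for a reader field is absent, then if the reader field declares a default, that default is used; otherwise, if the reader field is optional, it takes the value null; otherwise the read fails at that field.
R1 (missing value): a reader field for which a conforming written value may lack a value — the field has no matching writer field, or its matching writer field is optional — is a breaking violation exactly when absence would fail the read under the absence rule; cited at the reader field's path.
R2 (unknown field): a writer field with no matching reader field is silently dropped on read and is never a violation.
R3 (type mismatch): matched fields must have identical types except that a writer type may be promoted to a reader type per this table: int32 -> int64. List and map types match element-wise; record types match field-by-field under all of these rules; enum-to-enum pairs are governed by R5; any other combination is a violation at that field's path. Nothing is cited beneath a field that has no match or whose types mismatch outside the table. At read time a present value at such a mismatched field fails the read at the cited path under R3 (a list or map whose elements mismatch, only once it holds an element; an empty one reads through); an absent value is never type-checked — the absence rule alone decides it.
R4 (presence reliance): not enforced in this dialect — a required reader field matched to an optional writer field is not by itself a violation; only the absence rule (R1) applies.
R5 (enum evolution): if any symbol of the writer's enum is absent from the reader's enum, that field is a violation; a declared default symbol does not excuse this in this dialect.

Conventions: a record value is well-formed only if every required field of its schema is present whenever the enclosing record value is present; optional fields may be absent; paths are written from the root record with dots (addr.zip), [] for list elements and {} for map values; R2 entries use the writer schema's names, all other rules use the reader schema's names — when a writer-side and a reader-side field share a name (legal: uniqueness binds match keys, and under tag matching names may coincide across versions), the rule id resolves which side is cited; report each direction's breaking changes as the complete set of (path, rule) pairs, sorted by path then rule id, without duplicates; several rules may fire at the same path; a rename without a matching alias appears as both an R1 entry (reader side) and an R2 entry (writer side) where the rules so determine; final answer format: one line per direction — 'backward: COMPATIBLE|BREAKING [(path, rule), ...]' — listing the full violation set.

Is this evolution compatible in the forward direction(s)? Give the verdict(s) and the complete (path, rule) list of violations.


forward: COMPATIBLE []

arrows below run writer -> reader for User
forward pass over User, reader schema v1, writer schema v2:
  tier: Priority -> Priority, writer required; from tier
  scores: list<float64> -> list<float64>, writer optional; from scores
  meta: Money -> Money, writer required; from meta
  rating: float64 -> float64, writer required; from rating
  meta.factor: float64 -> float64, writer required; from meta.factor
  meta.blob: bytes -> bytes, writer optional; from meta.blob
  meta.seq (writer side), unknown to reader
  => no violations; forward on User: COMPATIBLE
diffs on User not affecting the asked answer:
  field rating in record User: optional changed to required -> inert for the asked User verdict: nothing fires
  field factor in record Money: tag 3 changed to 8 -> inert for the asked User verdict: nothing fires
  added field seq to record Money: optional int32, tag 1 (in v2 it sits immediately before factor) -> inert for the asked User verdict: nothing fires


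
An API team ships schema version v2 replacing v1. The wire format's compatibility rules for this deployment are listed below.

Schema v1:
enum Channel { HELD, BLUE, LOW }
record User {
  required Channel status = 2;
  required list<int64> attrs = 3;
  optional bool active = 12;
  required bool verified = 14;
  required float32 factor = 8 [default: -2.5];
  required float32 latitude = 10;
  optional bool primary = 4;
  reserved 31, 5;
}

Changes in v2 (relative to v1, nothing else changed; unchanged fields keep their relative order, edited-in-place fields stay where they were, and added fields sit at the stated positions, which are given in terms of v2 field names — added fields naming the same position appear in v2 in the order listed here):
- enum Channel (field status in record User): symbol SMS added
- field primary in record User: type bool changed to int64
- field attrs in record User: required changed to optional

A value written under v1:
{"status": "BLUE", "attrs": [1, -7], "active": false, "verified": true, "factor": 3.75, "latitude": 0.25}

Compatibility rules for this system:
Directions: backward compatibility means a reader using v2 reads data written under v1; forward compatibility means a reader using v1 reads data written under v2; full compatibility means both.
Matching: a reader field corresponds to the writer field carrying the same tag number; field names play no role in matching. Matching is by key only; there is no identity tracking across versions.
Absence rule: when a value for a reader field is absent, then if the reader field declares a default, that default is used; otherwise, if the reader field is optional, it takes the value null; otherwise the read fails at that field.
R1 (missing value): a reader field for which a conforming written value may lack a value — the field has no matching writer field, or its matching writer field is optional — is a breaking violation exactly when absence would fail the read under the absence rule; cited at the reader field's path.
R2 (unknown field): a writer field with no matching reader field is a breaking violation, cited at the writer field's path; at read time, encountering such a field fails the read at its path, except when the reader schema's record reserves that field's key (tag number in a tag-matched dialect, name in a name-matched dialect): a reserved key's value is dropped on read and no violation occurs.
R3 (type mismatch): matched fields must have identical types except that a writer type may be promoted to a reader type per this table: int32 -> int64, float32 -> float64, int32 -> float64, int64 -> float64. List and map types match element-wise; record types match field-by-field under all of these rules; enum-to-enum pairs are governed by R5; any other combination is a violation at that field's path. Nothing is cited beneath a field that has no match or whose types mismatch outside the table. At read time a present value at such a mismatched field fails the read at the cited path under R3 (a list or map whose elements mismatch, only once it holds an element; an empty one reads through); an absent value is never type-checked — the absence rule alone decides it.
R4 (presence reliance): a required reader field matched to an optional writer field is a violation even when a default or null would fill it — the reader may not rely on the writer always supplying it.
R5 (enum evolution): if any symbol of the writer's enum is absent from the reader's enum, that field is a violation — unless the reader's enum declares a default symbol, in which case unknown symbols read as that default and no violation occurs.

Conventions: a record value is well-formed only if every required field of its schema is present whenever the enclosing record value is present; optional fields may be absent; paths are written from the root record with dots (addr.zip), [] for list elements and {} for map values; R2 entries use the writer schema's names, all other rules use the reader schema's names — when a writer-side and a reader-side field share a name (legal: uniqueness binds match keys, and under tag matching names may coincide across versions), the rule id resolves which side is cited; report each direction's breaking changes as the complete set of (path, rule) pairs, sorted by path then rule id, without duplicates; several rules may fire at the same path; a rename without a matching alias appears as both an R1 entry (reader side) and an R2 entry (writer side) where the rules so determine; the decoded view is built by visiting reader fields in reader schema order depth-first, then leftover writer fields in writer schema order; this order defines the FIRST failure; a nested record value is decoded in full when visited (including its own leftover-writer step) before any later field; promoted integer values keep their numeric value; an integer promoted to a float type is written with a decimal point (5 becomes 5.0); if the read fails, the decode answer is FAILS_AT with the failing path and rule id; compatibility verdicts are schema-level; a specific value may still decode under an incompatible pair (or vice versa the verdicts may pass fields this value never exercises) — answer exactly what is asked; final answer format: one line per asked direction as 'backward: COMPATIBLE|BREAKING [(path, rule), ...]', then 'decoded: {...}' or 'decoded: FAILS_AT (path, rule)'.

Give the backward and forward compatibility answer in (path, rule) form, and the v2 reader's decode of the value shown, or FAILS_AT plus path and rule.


backward: BREAKING [(primary, R3)]; forward: BREAKING [(attrs, R1), (attrs, R4), (primary, R3), (status, R5)]; decoded: {"status": "BLUE", "attrs": [1, -7], "active": false, "verified": true, "factor": 3.75, "latitude": 0.25, "primary": null}

arrows below run writer -> reader for User
backward pass over User, reader schema v2, writer schema v1:
  status: Channel -> Channel, writer required; from status
  attrs: list<int64> -> list<int64>, writer required; from attrs
  active: bool -> bool, writer optional; from active
  verified: bool -> bool, writer required; from verified
  factor: float32 -> float32, writer required; from factor
  latitude: float32 -> float32, writer required; from latitude
  primary: bool -> int64, writer optional; from primary
  rule R3 violated at primary
  => backward verdict for User: BREAKING, 1 violation(s)
forward pass over User, reader schema v1, writer schema v2:
  status: Channel -> Channel, writer required; from status
  attrs: list<int64> -> list<int64>, writer optional; from attrs
  active: bool -> bool, writer optional; from active
  verified: bool -> bool, writer required; from verified
  factor: float32 -> float32, writer required; from factor
  latitude: float32 -> float32, writer required; from latitude
  primary: int64 -> bool, writer optional; from primary
  rule R1 violated at attrs
  rule R4 violated at attrs
  rule R3 violated at primary
  rule R5 violated at status
  => forward verdict for User: BREAKING, 4 violation(s)
decode walk for User under reader schema v2:
  status := "BLUE"
  attrs := [1, -7]
  active := false
  verified := true
  factor := 3.75
  latitude := 0.25
  primary := null (absent, optional -> null)
  => decoded: {"status": "BLUE", "attrs": [1, -7], "active": false, "verified": true, "factor": 3.75, "latitude": 0.25, "primary": null}


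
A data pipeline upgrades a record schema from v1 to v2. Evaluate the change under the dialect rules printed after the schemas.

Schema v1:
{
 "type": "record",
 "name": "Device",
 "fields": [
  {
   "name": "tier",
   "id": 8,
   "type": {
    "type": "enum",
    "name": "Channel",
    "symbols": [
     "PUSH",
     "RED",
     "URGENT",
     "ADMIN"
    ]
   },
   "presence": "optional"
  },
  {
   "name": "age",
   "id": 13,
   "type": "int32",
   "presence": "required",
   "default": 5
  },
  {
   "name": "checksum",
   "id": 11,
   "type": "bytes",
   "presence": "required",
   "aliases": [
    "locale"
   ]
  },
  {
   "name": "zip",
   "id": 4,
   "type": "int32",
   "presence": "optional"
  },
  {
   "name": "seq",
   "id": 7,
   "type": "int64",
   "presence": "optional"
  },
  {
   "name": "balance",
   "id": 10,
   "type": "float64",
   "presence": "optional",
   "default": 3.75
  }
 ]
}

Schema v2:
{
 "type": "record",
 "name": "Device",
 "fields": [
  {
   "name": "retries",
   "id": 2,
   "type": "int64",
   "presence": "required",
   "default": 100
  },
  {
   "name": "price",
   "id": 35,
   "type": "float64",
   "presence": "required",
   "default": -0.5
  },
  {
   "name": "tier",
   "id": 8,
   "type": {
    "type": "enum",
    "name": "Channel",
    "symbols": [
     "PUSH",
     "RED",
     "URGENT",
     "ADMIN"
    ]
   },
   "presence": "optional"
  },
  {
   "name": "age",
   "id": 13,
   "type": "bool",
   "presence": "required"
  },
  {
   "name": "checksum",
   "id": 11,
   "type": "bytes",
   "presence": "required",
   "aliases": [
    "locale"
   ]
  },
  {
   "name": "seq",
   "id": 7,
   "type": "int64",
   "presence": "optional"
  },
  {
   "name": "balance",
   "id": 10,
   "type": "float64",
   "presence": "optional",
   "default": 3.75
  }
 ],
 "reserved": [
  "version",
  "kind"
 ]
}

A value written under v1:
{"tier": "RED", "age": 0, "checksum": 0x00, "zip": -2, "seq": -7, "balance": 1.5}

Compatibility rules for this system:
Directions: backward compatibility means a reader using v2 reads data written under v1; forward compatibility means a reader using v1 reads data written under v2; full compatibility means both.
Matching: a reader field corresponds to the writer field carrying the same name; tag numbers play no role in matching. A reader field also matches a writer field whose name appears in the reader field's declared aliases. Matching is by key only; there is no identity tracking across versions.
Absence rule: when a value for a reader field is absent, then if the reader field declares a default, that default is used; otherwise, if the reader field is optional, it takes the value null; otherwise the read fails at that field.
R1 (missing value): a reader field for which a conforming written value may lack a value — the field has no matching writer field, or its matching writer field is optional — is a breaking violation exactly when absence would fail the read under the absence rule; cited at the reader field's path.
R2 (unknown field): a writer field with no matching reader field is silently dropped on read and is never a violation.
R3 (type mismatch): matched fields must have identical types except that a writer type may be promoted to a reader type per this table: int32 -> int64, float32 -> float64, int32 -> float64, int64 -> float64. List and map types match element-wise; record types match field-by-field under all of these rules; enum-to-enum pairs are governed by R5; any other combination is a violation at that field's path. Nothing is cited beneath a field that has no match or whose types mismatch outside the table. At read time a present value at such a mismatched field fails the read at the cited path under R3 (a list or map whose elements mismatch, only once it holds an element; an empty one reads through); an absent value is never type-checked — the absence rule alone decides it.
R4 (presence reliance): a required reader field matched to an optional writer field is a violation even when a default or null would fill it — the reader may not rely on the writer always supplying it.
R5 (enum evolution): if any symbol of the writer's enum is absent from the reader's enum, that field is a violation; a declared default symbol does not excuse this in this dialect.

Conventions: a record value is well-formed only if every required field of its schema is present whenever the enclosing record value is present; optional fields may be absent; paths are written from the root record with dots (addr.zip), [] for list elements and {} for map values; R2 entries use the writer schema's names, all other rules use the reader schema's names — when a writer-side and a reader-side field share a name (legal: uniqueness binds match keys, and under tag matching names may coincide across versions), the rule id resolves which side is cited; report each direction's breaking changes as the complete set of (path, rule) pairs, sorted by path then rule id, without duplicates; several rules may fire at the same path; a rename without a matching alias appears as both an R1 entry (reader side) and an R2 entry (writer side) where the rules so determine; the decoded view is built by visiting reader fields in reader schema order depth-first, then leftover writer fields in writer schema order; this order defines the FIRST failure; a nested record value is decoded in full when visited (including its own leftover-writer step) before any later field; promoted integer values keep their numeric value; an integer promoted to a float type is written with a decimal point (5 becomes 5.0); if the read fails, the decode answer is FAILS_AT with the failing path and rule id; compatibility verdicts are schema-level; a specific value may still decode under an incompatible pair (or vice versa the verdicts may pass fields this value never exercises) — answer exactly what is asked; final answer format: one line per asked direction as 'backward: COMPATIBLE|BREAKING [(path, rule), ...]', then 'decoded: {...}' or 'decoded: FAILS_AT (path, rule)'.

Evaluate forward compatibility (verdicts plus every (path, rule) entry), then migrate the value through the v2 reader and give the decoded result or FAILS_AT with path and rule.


forward: BREAKING [(age, R3)]; decoded: FAILS_AT (age, R3)

arrows below run writer -> reader for Device
forward for Device (reader v1, writer v2):
  tier <- tier (Channel -> Channel, writer optional)
  age <- age (bool -> int32, writer required)
  checksum <- checksum (bytes -> bytes, writer required)
  zip: no writer match
  seq <- seq (int64 -> int64, writer optional)
  balance <- balance (float64 -> float64, writer optional)
  writer field retries has no reader counterpart
  writer field price has no reader counterpart
  breaking: (age, R3)
  => 1 violation(s): forward is BREAKING for Device
decode (reader v2):
  retries := 100 (no value, default fills)
  price := -0.5 (no value, default fills)
  tier := "RED"
  read fails at age under R3
  => FAILS_AT (age, R3)
diffs on Device not affecting the asked answer:
  removed field zip from record Device -> inert for the asked Device verdict: nothing fires
  added field price to record Device: required float64, tag 35, default -0.5 (in v2 it sits immediately before tier) -> inert for the asked Device verdict: nothing fires
  added field retries to record Device: required int64, tag 2, default 100 (in v2 it sits immediately before tier) -> inert for the asked Device verdict: nothing fires


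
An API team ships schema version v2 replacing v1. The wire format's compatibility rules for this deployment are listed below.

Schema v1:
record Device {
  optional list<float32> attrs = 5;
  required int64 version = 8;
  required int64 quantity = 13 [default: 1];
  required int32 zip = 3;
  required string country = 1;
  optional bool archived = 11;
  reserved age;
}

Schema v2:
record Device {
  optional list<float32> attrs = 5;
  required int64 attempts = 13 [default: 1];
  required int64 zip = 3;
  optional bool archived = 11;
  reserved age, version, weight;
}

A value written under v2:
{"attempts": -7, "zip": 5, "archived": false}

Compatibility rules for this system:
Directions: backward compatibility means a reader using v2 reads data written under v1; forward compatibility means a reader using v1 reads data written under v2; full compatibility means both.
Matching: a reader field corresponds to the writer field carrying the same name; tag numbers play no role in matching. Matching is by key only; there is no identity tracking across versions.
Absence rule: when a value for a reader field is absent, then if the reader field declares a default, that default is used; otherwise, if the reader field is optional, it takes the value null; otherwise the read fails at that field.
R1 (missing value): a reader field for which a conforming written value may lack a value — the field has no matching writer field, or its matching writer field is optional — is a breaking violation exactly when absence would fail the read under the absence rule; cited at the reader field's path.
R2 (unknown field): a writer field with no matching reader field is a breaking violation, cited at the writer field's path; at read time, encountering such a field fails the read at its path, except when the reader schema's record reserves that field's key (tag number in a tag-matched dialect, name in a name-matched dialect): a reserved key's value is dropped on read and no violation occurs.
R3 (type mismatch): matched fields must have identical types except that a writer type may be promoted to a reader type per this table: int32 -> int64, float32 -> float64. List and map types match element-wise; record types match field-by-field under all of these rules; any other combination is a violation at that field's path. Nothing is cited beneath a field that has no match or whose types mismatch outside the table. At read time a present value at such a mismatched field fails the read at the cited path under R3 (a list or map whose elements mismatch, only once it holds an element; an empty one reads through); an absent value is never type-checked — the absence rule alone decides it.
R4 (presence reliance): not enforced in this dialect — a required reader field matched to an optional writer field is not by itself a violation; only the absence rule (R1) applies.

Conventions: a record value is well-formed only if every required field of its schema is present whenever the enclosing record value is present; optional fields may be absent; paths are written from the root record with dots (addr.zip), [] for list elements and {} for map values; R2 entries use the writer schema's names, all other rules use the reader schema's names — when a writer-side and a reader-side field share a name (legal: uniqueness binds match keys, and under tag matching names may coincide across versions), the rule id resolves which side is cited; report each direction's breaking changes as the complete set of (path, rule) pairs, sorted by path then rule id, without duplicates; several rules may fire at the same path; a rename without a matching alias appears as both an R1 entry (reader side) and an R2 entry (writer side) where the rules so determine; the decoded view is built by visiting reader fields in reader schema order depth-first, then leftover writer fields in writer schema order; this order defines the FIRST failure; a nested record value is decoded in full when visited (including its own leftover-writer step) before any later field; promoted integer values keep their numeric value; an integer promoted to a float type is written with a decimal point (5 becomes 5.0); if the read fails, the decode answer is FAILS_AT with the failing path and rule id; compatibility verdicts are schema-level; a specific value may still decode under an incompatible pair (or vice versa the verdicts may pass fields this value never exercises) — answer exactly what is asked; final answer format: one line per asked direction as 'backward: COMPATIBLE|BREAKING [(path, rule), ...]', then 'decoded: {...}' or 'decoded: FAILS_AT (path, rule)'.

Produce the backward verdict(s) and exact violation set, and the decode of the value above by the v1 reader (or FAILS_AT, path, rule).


in Device below, arrows point writer -> reader
backward for Device (reader v2, writer v1):
  attrs <- attrs (list<float32> -> list<float32>, writer optional)
  attempts has no writer counterpart
  zip <- zip (int32 -> int64, writer required)
  archived <- archived (bool -> bool, writer optional)
  writer version: unknown to reader
  writer quantity: unknown to reader
  writer country: unknown to reader
  rule R2 violated at country
  rule R2 violated at quantity
  backward on Device therefore BREAKING (2)
decoding the Device value with the v1 reader:
  attrs := null (not supplied -> null)
  read fails at version under R1 (no fill)
  => FAILS_AT (version, R1)
ruling out the remaining Device differences:
  field zip in record Device: type int32 changed to int64 -> matters only for Device's forward compatibility — outside the asked direction

backward: BREAKING [(country, R2), (quantity, R2)]; decoded: FAILS_AT (version, R1)


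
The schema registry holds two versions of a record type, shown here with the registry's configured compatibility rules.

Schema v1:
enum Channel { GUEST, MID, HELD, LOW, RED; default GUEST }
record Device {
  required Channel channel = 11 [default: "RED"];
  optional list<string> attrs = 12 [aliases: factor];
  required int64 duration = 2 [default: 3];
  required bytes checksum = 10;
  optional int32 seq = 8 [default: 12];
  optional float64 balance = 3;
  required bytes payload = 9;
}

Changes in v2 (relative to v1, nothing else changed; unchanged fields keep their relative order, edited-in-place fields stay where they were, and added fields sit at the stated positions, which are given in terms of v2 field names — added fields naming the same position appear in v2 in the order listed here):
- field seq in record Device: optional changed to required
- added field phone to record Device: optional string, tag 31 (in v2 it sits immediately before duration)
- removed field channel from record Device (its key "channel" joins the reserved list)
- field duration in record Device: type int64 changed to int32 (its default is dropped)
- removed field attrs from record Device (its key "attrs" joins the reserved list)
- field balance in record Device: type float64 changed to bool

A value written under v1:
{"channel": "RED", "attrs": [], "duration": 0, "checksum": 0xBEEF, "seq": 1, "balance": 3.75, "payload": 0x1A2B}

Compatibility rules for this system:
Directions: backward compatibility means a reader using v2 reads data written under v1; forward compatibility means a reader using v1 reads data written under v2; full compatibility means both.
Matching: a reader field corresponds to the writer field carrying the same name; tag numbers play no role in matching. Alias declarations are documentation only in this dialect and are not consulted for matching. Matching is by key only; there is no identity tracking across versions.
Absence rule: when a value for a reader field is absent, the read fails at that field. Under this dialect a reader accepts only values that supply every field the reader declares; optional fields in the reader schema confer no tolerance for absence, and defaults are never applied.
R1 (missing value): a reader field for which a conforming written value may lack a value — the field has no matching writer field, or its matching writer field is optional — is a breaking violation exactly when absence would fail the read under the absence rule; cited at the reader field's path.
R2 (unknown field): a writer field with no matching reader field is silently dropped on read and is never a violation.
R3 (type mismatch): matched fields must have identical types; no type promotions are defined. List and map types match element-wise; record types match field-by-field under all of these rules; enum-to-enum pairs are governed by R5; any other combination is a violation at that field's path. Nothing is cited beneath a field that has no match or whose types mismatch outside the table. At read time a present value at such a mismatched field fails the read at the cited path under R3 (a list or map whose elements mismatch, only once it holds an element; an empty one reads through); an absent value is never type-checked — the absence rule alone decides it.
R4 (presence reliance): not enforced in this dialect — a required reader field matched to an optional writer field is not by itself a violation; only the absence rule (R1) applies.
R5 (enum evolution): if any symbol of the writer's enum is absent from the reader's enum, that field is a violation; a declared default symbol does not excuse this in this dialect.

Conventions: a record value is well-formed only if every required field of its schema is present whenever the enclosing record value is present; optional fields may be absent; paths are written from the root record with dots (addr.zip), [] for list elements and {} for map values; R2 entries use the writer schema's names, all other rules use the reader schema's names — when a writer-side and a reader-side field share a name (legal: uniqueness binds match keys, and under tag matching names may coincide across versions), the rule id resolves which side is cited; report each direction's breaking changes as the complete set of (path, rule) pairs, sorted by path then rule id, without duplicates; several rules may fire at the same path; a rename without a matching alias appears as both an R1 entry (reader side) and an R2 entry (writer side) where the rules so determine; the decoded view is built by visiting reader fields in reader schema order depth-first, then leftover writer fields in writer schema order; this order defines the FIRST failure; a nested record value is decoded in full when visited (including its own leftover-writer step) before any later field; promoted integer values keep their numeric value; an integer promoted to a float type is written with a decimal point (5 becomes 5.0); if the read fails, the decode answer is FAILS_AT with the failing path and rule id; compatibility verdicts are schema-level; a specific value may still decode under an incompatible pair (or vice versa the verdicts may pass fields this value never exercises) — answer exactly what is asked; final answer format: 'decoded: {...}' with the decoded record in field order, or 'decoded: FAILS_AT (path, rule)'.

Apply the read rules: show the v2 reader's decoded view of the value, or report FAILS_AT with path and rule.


the writer's type comes first in each Device pair
decoding the Device value with the v2 reader:
  read fails at phone under R1 (no fill)
  => FAILS_AT (phone, R1)
the other Device changes do not affect what is asked:
  field seq in record Device: optional changed to required -> schema-level compatibility only; this Device value's decode is unchanged
  removed field channel from record Device (its key "channel" joins the reserved list) -> schema-level compatibility only; this Device value's decode is unchanged
  field duration in record Device: type int64 changed to int32 (its default is dropped) -> schema-level compatibility only; this Device value's decode is unchanged
  removed field attrs from record Device (its key "attrs" joins the reserved list) -> schema-level compatibility only; this Device value's decode is unchanged
  field balance in record Device: type float64 changed to bool -> schema-level compatibility only; this Device value's decode is unchanged

decoded: FAILS_AT (phone, R1)


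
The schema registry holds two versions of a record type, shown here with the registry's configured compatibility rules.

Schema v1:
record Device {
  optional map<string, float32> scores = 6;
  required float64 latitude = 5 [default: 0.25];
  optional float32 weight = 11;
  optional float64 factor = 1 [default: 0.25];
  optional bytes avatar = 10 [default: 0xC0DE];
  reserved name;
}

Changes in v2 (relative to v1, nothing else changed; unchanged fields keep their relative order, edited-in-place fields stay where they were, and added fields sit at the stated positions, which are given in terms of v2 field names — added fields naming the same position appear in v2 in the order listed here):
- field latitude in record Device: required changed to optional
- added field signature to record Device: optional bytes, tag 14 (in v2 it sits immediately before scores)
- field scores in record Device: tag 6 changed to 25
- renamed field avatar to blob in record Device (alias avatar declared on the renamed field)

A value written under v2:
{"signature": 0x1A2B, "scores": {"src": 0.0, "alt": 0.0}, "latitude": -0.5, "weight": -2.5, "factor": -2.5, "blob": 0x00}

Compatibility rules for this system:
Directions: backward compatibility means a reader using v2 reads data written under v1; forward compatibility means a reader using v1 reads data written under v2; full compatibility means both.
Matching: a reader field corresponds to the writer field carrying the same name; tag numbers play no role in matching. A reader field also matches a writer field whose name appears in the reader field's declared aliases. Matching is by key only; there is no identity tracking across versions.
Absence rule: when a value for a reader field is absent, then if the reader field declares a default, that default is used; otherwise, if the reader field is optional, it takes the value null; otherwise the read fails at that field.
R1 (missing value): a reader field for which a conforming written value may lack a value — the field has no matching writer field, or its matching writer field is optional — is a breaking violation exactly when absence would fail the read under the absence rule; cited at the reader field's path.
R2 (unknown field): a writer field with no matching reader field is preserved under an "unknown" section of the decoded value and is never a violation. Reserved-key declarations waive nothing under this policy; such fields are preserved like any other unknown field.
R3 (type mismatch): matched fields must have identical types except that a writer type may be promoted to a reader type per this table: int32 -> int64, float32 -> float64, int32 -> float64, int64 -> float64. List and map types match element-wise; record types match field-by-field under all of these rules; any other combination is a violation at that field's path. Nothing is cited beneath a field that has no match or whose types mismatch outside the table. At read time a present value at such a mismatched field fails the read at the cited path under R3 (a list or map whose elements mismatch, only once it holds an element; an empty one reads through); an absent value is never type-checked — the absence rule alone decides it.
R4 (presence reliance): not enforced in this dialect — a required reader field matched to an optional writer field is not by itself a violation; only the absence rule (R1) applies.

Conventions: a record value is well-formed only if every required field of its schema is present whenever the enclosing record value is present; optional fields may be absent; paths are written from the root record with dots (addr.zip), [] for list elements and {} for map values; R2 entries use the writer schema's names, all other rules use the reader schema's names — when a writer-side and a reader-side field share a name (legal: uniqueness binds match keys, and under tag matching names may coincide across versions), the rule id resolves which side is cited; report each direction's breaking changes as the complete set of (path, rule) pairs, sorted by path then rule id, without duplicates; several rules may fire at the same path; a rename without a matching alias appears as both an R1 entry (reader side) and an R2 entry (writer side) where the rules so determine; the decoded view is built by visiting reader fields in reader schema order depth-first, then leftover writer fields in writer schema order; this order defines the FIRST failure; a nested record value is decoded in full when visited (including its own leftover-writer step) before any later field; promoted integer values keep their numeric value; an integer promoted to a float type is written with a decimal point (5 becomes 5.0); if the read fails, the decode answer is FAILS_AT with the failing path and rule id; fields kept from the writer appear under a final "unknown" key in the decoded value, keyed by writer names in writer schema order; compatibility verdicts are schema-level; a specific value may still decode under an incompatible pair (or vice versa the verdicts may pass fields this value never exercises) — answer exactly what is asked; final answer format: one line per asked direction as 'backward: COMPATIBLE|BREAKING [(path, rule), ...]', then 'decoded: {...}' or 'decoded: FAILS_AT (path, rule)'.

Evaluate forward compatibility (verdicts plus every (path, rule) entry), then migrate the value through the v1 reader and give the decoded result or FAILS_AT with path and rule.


forward: COMPATIBLE []; decoded: {"scores": {"src": 0.0, "alt": 0.0}, "latitude": -0.5, "weight": -2.5, "factor": -2.5, "avatar": 0xC0DE, "unknown": {"signature": 0x1A2B, "blob": 0x00}}

the writer's type comes first in each Device pair
forward on Device — v1 reading data written by v2:
  scores <- scores (map<string, float32> -> map<string, float32>, writer optional)
  latitude <- latitude (float64 -> float64, writer optional)
  weight <- weight (float32 -> float32, writer optional)
  factor <- factor (float64 -> float64, writer optional)
  no writer field matches reader avatar
  signature (writer side), unknown to reader
  blob (writer side), unknown to reader
  => forward: COMPATIBLE
decode (reader v1):
  scores := {"src": 0.0, "alt": 0.0}
  latitude := -0.5
  weight := -2.5
  factor := -2.5
  avatar := 0xC0DE (no value, default fills)
  writer signature: kept under "unknown"
  writer blob: kept under "unknown"
  => decoded: {"scores": {"src": 0.0, "alt": 0.0}, "latitude": -0.5, "weight": -2.5, "factor": -2.5, "avatar": 0xC0DE, "unknown": {"signature": 0x1A2B, "blob": 0x00}}
the other Device changes do not affect what is asked:
  field latitude in record Device: required changed to optional -> inert for the asked Device verdict: nothing fires
  field scores in record Device: tag 6 changed to 25 -> inert for the asked Device verdict: nothing fires
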